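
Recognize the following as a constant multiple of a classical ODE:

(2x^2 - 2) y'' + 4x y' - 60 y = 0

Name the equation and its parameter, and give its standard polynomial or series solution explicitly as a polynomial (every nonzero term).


All three coefficients share the factor -2; dividing through by -2 gives  (1 - x^2) y'' - 2x y' + 30 y = 0.
This matches the Legendre equation (1 - x^2) y'' - 2x y' + n(n+1) y = 0 (note the -2x y' term) with n(n+1) = 30, so n = 5; the polynomial solution is P_5(x).
With y = sum_k a_k x^k, matching x^k gives (k+2)(k+1) a_{k+2} = [k(k+1) - n(n+1)] a_k = (k - 5)(k + 6) a_k. The right side vanishes at k = 5, so the series with the parity of 5 terminates at degree 5.
Standard normalization (P_n(1) = 1): leading coefficient (2n)!/(2^n (n!)^2) = 3628800/(32*14400) = 63/8, so a_5 = 63/8. Work downward with a_k = (k+1)(k+2) a_{k+2} / ((k - 5)(k + 6)):
  a_3 = (4)(5)(63/8) / ((3 - 5)(3 + 6)) = (315/2)/(-18) = -35/4
  a_1 = (2)(3)(-35/4) / ((1 - 5)(1 + 6)) = (-105/2)/(-28) = 15/8
Hence P_5(x) = 63 x^5/8 - 35 x^3/4 + 15 x/8.

P_5(x); series = 63 x^5/8 - 35 x^3/4 + 15 x/8


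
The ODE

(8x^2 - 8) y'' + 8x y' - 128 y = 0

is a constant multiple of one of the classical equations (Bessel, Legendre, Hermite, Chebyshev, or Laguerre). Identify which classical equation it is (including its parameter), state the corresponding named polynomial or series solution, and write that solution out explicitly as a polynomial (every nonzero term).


All three coefficients share the factor -8; dividing through by -8 gives  (1 - x^2) y'' - x y' + 16 y = 0.
This matches the Chebyshev equation (1 - x^2) y'' - x y' + n^2 y = 0 (note the -x y' term, not -2x y') with n^2 = 16, so n = 4; the polynomial solution is T_4(x).
With y = sum_k a_k x^k, matching x^k gives (k+2)(k+1) a_{k+2} = (k^2 - n^2) a_k = (k - 4)(k + 4) a_k. The right side vanishes at k = 4, so the series with the parity of 4 terminates at degree 4.
Standard normalization: leading coefficient of T_n is 2^(n-1), so a_4 = 2^3 = 8. Work downward with a_k = (k+1)(k+2) a_{k+2} / ((k - 4)(k + 4)):
  a_2 = (3)(4)(8) / ((2 - 4)(2 + 4)) = 96/(-12) = -8
  a_0 = (1)(2)(-8) / ((0 - 4)(0 + 4)) = -16/(-16) = 1
Hence T_4(x) = 8 x^4 - 8 x^2 + 1.

T_4(x); series = 8 x^4 - 8 x^2 + 1


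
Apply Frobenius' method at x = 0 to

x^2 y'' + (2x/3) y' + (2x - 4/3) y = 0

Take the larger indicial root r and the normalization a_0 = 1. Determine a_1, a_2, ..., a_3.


Write in Frobenius form y'' + (p(x)/x) y' + (q(x)/x^2) y = 0:
  p(x) = 2/3,  q(x) = 2x - 4/3.
Indicial equation: r(r-1) + (2/3) r + (-4/3) = 0 -> roots r_1 = 4/3, r_2 = -1.
Take r = r_1 = 4/3. Let y(x) = x^r sum_{n>=0} a_n x^n with a_0 = 1.
Substitute y = x^r sum a_n x^n and match x^{r+n}. The recurrence is
  D(n) a_n + 2 a_{n-1} = 0,  where D(n) = (r+n)(r+n-1) + (2/3)(r+n) + (-4/3).
  a_n = -2 / D(n) * a_{n-1}.
Since the indicial polynomial factors as (r - r_1)(r - r_2), D(n) = (r_1 + n - r_1)(r_1 + n - r_2) = n(n + 7/3).
Evaluating step by step (a_0 = 1):
  n = 1: D(1) = 1(1 + 7/3) = 10/3; numerator = -2(1) = -2; a_1 = (-2)/(10/3) = -3/5
  n = 2: D(2) = 2(2 + 7/3) = 26/3; numerator = -2(-3/5) = 6/5; a_2 = (6/5)/(26/3) = 9/65
  n = 3: D(3) = 3(3 + 7/3) = 16; numerator = -2(9/65) = -18/65; a_3 = (-18/65)/(16) = -9/520

r = 4/3; a_0 = 1; a_1 = -3/5; a_2 = 9/65; a_3 = -9/520


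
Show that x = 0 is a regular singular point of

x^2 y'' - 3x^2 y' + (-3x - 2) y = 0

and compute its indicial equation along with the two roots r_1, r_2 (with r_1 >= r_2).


Divide by x^2 to reach normal form y'' + P_1(x) y' + P_2(x) y = 0 with P_1(x) = -3 and P_2(x) = -3/x - 2/x^2.
x = 0 is a singular point because the y-coefficient -3/x - 2/x^2 has a pole at x = 0.
It is a regular singular point because x P_1(x) = p(x) = -3x and x^2 P_2(x) = q(x) = -3x - 2 are polynomials, hence analytic at x = 0.
p(0) = 0,  q(0) = -2.
Indicial equation: r(r-1) + p(0) r + q(0) = 0, i.e. r^2 + (p(0) - 1) r + q(0) = 0, i.e. r^2 - 1 r - 2 = 0.
Discriminant: (-1)^2 - 4(-2) = 9, so r = (1 ± 3)/2.
Solving: r_1 = 2, r_2 = -1.

indicial: r^2 - 1 r - 2 = 0; roots r_1 = 2, r_2 = -1


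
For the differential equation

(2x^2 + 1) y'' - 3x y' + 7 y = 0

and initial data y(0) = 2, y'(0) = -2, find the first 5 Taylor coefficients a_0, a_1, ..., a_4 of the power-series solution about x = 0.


Ansatz: y(x) = sum_{n>=0} a_n x^n, so y'(x) = sum_{n>=1} n a_n x^(n-1) and y''(x) = sum_{n>=2} n(n-1) a_n x^(n-2).
Substitute into P(x) y'' + Q(x) y' + R(x) y = 0 with P(x) = 2x^2 + 1, Q(x) = -3x, R(x) = 7, and match powers of x.
Initial conditions: a_0 = 2, a_1 = -2.
Setting the coefficient of each power of x to zero and solving order by order (substituting the coefficients already found):
  x^0: 2 a_2 + 7 a_0 = 0  ->  2 a_2 = -7 a_0 = -14  ->  a_2 = -7
  x^1: 6 a_3 + 4 a_1 = 0  ->  6 a_3 = -4 a_1 = 8  ->  a_3 = 4/3
  x^2: 12 a_4 + 5 a_2 = 0  ->  12 a_4 = -5 a_2 = 35  ->  a_4 = 35/12
Truncated series: y(x) = 2 - 2 x - 7 x^2 + (4/3) x^3 + (35/12) x^4 + O(x^5).

a_0 = 2; a_1 = -2; a_2 = -7; a_3 = 4/3; a_4 = 35/12


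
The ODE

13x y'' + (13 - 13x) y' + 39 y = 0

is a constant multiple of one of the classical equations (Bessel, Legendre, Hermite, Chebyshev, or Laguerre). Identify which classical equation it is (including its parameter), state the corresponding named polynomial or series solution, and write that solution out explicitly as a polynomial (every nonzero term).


All three coefficients share the factor 13; dividing through by 13 gives  x y'' + (1 - x) y' + 3 y = 0.
This matches the Laguerre equation x y'' + (1 - x) y' + n y = 0 with n = 3; the polynomial solution is L_3(x).
With y = sum_k a_k x^k, matching x^k gives (k+1)k a_{k+1} + (k+1) a_{k+1} - k a_k + n a_k = 0, i.e. (k+1)^2 a_{k+1} = (k - n) a_k = (k - 3) a_k. The right side vanishes at k = 3, so the series terminates at degree 3.
Standard normalization L_n(0) = 1 gives a_0 = 1. Work upward with a_{k+1} = (k - 3) a_k / (k+1)^2:
  a_1 = (0 - 3)(1) / 1^2 = -3/1 = -3
  a_2 = (1 - 3)(-3) / 2^2 = 6/4 = 3/2
  a_3 = (2 - 3)(3/2) / 3^2 = (-3/2)/9 = -1/6
Hence L_3(x) = -x^3/6 + 3 x^2/2 - 3 x + 1.

L_3(x); series = -x^3/6 + 3 x^2/2 - 3 x + 1


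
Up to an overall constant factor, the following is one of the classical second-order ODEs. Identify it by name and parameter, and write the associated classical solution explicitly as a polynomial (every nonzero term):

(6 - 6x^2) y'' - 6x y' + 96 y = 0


All three coefficients share the factor 6; dividing through by 6 gives  (1 - x^2) y'' - x y' + 16 y = 0.
This matches the Chebyshev equation (1 - x^2) y'' - x y' + n^2 y = 0 (note the -x y' term, not -2x y') with n^2 = 16, so n = 4; the polynomial solution is T_4(x).
With y = sum_k a_k x^k, matching x^k gives (k+2)(k+1) a_{k+2} = (k^2 - n^2) a_k = (k - 4)(k + 4) a_k. The right side vanishes at k = 4, so the series with the parity of 4 terminates at degree 4.
Standard normalization: leading coefficient of T_n is 2^(n-1), so a_4 = 2^3 = 8. Work downward with a_k = (k+1)(k+2) a_{k+2} / ((k - 4)(k + 4)):
  a_2 = (3)(4)(8) / ((2 - 4)(2 + 4)) = 96/(-12) = -8
  a_0 = (1)(2)(-8) / ((0 - 4)(0 + 4)) = -16/(-16) = 1
Hence T_4(x) = 8 x^4 - 8 x^2 + 1.

T_4(x); series = 8 x^4 - 8 x^2 + 1


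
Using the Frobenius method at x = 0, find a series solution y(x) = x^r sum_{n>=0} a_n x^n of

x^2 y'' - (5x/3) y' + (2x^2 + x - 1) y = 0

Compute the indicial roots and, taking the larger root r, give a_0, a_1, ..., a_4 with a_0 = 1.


Write in Frobenius form y'' + (p(x)/x) y' + (q(x)/x^2) y = 0:
  p(x) = -5/3,  q(x) = 2x^2 + x - 1.
Indicial equation: r(r-1) + (-5/3) r + (-1) = 0 -> roots r_1 = 3, r_2 = -1/3.
Take r = r_1 = 3. Let y(x) = x^r sum_{n>=0} a_n x^n with a_0 = 1.
Substitute y = x^r sum a_n x^n and match x^{r+n}. The recurrence is
  D(n) a_n + 1 a_{n-1} + 2 a_{n-2} = 0,  where D(n) = (r+n)(r+n-1) + (-5/3)(r+n) + (-1).
  a_n = [-1 a_{n-1} - 2 a_{n-2}] / D(n).
Since the indicial polynomial factors as (r - r_1)(r - r_2), D(n) = (r_1 + n - r_1)(r_1 + n - r_2) = n(n + 10/3).
Evaluating step by step (a_0 = 1):
  n = 1: D(1) = 1(1 + 10/3) = 13/3; numerator = -1(1) = -1; a_1 = (-1)/(13/3) = -3/13
  n = 2: D(2) = 2(2 + 10/3) = 32/3; numerator = -1(-3/13) - 2(1) = -23/13; a_2 = (-23/13)/(32/3) = -69/416
  n = 3: D(3) = 3(3 + 10/3) = 19; numerator = -1(-69/416) - 2(-3/13) = 261/416; a_3 = (261/416)/(19) = 261/7904
  n = 4: D(4) = 4(4 + 10/3) = 88/3; numerator = -1(261/7904) - 2(-69/416) = 2361/7904; a_4 = (2361/7904)/(88/3) = 7083/695552

r = 3; a_0 = 1; a_1 = -3/13; a_2 = -69/416; a_3 = 261/7904; a_4 = 7083/695552


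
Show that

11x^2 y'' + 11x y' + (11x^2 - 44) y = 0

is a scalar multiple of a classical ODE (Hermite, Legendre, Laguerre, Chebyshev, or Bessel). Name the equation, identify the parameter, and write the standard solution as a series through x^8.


All three coefficients share the factor 11; dividing through by 11 gives  x^2 y'' + x y' + (x^2 - 4) y = 0.
This matches the Bessel equation x^2 y'' + x y' + (x^2 - nu^2) y = 0 with nu^2 = 4, so nu = 2; the solution bounded at x = 0 is J_2(x).
Frobenius at x = 0: indicial roots ±nu; for r = nu the recurrence k(k + 2nu) c_k = -c_{k-2} gives the standard series J_nu(x) = sum_{k>=0} (-1)^k / (k! (k+nu)!) (x/2)^(2k+nu). Evaluate the first 4 terms:
  k = 0: (-1)^0 / (0! * 2! * 2^2) x^2 = 1/(1*2*4) x^2 = (1/8) x^2
  k = 1: (-1)^1 / (1! * 3! * 2^4) x^4 = -1/(1*6*16) x^4 = (-1/96) x^4
  k = 2: (-1)^2 / (2! * 4! * 2^6) x^6 = 1/(2*24*64) x^6 = (1/3072) x^6
  k = 3: (-1)^3 / (3! * 5! * 2^8) x^8 = -1/(6*120*256) x^8 = (-1/184320) x^8
Hence J_2(x) = -x^8/184320 + x^6/3072 - x^4/96 + x^2/8 + ....

J_2(x); series = -x^8/184320 + x^6/3072 - x^4/96 + x^2/8


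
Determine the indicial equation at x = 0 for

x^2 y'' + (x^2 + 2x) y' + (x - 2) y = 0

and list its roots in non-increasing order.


Divide by x^2 to reach normal form y'' + P_1(x) y' + P_2(x) y = 0 with P_1(x) = 1 + 2/x and P_2(x) = 1/x - 2/x^2.
x = 0 is a singular point because the y'-coefficient 1 + 2/x has a pole at x = 0 and the y-coefficient 1/x - 2/x^2 has a pole at x = 0.
It is a regular singular point because x P_1(x) = p(x) = x + 2 and x^2 P_2(x) = q(x) = x - 2 are polynomials, hence analytic at x = 0.
p(0) = 2,  q(0) = -2.
Indicial equation: r(r-1) + p(0) r + q(0) = 0, i.e. r^2 + (p(0) - 1) r + q(0) = 0, i.e. r^2 + 1 r - 2 = 0.
Discriminant: (1)^2 - 4(-2) = 9, so r = (-1 ± 3)/2.
Solving: r_1 = 1, r_2 = -2.

indicial: r^2 + 1 r - 2 = 0; roots r_1 = 1, r_2 = -2


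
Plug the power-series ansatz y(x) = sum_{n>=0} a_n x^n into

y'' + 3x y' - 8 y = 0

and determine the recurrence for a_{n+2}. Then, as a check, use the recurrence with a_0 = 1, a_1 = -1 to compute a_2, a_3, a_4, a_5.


Substitute y = sum_n a_n x^n.
y''(x) has coefficient (n+2)(n+1) a_{n+2} at x^n;
3 x y'(x) has coefficient 3 n a_n at x^n (shift);
-8 y(x) has coefficient -8 a_n at x^n.
Matching x^n: (n+2)(n+1) a_{n+2} + (3n - 8) a_n = 0.
Thus a_{n+2} = (-3n + 8) / ((n+1)(n+2)) * a_n.

Check with a_0 = 1, a_1 = -1 (apply the recurrence for n = 0, 1, 2, 3): a_0 = 1, a_1 = -1, a_2 = 4, a_3 = -5/6, a_4 = 2/3, a_5 = 1/24.

a_(n+2) = (-3n + 8) / ((n+1)(n+2)) * a_n; check: a_0 = 1, a_1 = -1, a_2 = 4, a_3 = -5/6, a_4 = 2/3, a_5 = 1/24


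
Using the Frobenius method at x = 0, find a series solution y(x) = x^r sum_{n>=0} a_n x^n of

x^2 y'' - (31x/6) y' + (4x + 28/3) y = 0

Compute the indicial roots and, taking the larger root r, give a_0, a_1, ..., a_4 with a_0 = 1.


Write in Frobenius form y'' + (p(x)/x) y' + (q(x)/x^2) y = 0:
  p(x) = -31/6,  q(x) = 4x + 28/3.
Indicial equation: r(r-1) + (-31/6) r + (28/3) = 0 -> roots r_1 = 7/2, r_2 = 8/3.
Take r = r_1 = 7/2. Let y(x) = x^r sum_{n>=0} a_n x^n with a_0 = 1.
Substitute y = x^r sum a_n x^n and match x^{r+n}. The recurrence is
  D(n) a_n + 4 a_{n-1} = 0,  where D(n) = (r+n)(r+n-1) + (-31/6)(r+n) + (28/3).
  a_n = -4 / D(n) * a_{n-1}.
Since the indicial polynomial factors as (r - r_1)(r - r_2), D(n) = (r_1 + n - r_1)(r_1 + n - r_2) = n(n + 5/6).
Evaluating step by step (a_0 = 1):
  n = 1: D(1) = 1(1 + 5/6) = 11/6; numerator = -4(1) = -4; a_1 = (-4)/(11/6) = -24/11
  n = 2: D(2) = 2(2 + 5/6) = 17/3; numerator = -4(-24/11) = 96/11; a_2 = (96/11)/(17/3) = 288/187
  n = 3: D(3) = 3(3 + 5/6) = 23/2; numerator = -4(288/187) = -1152/187; a_3 = (-1152/187)/(23/2) = -2304/4301
  n = 4: D(4) = 4(4 + 5/6) = 58/3; numerator = -4(-2304/4301) = 9216/4301; a_4 = (9216/4301)/(58/3) = 13824/124729

r = 7/2; a_0 = 1; a_1 = -24/11; a_2 = 288/187; a_3 = -2304/4301; a_4 = 13824/124729


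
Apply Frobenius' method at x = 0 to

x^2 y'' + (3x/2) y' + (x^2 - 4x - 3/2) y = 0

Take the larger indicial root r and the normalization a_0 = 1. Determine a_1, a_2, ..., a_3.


Write in Frobenius form y'' + (p(x)/x) y' + (q(x)/x^2) y = 0:
  p(x) = 3/2,  q(x) = x^2 - 4x - 3/2.
Indicial equation: r(r-1) + (3/2) r + (-3/2) = 0 -> roots r_1 = 1, r_2 = -3/2.
Take r = r_1 = 1. Let y(x) = x^r sum_{n>=0} a_n x^n with a_0 = 1.
Substitute y = x^r sum a_n x^n and match x^{r+n}. The recurrence is
  D(n) a_n - 4 a_{n-1} + 1 a_{n-2} = 0,  where D(n) = (r+n)(r+n-1) + (3/2)(r+n) + (-3/2).
  a_n = [4 a_{n-1} - 1 a_{n-2}] / D(n).
Since the indicial polynomial factors as (r - r_1)(r - r_2), D(n) = (r_1 + n - r_1)(r_1 + n - r_2) = n(n + 5/2).
Evaluating step by step (a_0 = 1):
  n = 1: D(1) = 1(1 + 5/2) = 7/2; numerator = 4(1) = 4; a_1 = (4)/(7/2) = 8/7
  n = 2: D(2) = 2(2 + 5/2) = 9; numerator = 4(8/7) - 1(1) = 25/7; a_2 = (25/7)/(9) = 25/63
  n = 3: D(3) = 3(3 + 5/2) = 33/2; numerator = 4(25/63) - 1(8/7) = 4/9; a_3 = (4/9)/(33/2) = 8/297

r = 1; a_0 = 1; a_1 = 8/7; a_2 = 25/63; a_3 = 8/297


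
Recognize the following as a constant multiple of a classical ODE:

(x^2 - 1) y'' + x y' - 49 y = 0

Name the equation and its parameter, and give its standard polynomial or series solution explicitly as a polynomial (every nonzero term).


All three coefficients share the factor -1; dividing through by -1 gives  (1 - x^2) y'' - x y' + 49 y = 0.
This matches the Chebyshev equation (1 - x^2) y'' - x y' + n^2 y = 0 (note the -x y' term, not -2x y') with n^2 = 49, so n = 7; the polynomial solution is T_7(x).
With y = sum_k a_k x^k, matching x^k gives (k+2)(k+1) a_{k+2} = (k^2 - n^2) a_k = (k - 7)(k + 7) a_k. The right side vanishes at k = 7, so the series with the parity of 7 terminates at degree 7.
Standard normalization: leading coefficient of T_n is 2^(n-1), so a_7 = 2^6 = 64. Work downward with a_k = (k+1)(k+2) a_{k+2} / ((k - 7)(k + 7)):
  a_5 = (6)(7)(64) / ((5 - 7)(5 + 7)) = 2688/(-24) = -112
  a_3 = (4)(5)(-112) / ((3 - 7)(3 + 7)) = -2240/(-40) = 56
  a_1 = (2)(3)(56) / ((1 - 7)(1 + 7)) = 336/(-48) = -7
Hence T_7(x) = 64 x^7 - 112 x^5 + 56 x^3 - 7 x.

T_7(x); series = 64 x^7 - 112 x^5 + 56 x^3 - 7 x


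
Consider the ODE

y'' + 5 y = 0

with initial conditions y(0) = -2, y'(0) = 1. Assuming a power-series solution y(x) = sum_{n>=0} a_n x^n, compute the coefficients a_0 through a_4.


Ansatz: y(x) = sum_{n>=0} a_n x^n, so y'(x) = sum_{n>=1} n a_n x^(n-1) and y''(x) = sum_{n>=2} n(n-1) a_n x^(n-2).
Substitute into P(x) y'' + Q(x) y' + R(x) y = 0 with P(x) = 1, Q(x) = 0, R(x) = 5, and match powers of x.
Initial conditions: a_0 = -2, a_1 = 1.
Setting the coefficient of each power of x to zero and solving order by order (substituting the coefficients already found):
  x^0: 2 a_2 + 5 a_0 = 0  ->  2 a_2 = -5 a_0 = 10  ->  a_2 = 5
  x^1: 6 a_3 + 5 a_1 = 0  ->  6 a_3 = -5 a_1 = -5  ->  a_3 = -5/6
  x^2: 12 a_4 + 5 a_2 = 0  ->  12 a_4 = -5 a_2 = -25  ->  a_4 = -25/12
Truncated series: y(x) = -2 + x + 5 x^2 - (5/6) x^3 - (25/12) x^4 + O(x^5).

a_0 = -2; a_1 = 1; a_2 = 5; a_3 = -5/6; a_4 = -25/12


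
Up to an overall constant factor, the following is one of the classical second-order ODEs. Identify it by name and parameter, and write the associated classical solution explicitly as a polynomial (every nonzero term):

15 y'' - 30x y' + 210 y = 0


All three coefficients share the factor 15; dividing through by 15 gives  y'' - 2x y' + 14 y = 0.
This matches the Hermite equation y'' - 2x y' + 2n y = 0 with 2n = 14, so n = 7; the polynomial solution is H_7(x).
With y = sum_k a_k x^k, matching x^k gives (k+2)(k+1) a_{k+2} = 2(k - n) a_k = 2(k - 7) a_k. The right side vanishes at k = 7, so the series with the parity of 7 terminates at degree 7.
Standard normalization: leading coefficient of H_n is 2^n, so a_7 = 2^7 = 128. Work downward with a_k = (k+1)(k+2) a_{k+2} / (2(k - n)):
  a_5 = (6)(7)(128) / (2(5 - 7)) = 5376/(-4) = -1344
  a_3 = (4)(5)(-1344) / (2(3 - 7)) = -26880/(-8) = 3360
  a_1 = (2)(3)(3360) / (2(1 - 7)) = 20160/(-12) = -1680
Hence H_7(x) = 128 x^7 - 1344 x^5 + 3360 x^3 - 1680 x.

H_7(x); series = 128 x^7 - 1344 x^5 + 3360 x^3 - 1680 x


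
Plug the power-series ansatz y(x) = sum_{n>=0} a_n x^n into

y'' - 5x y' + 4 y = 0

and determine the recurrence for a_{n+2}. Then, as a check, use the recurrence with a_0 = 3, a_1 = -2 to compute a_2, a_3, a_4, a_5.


Substitute y = sum_n a_n x^n.
y''(x) has coefficient (n+2)(n+1) a_{n+2} at x^n;
-5 x y'(x) has coefficient -5 n a_n at x^n (shift);
4 y(x) has coefficient 4 a_n at x^n.
Matching x^n: (n+2)(n+1) a_{n+2} + (-5n + 4) a_n = 0.
Thus a_{n+2} = (5n - 4) / ((n+1)(n+2)) * a_n.

Check with a_0 = 3, a_1 = -2 (apply the recurrence for n = 0, 1, 2, 3): a_0 = 3, a_1 = -2, a_2 = -6, a_3 = -1/3, a_4 = -3, a_5 = -11/60.

a_(n+2) = (5n - 4) / ((n+1)(n+2)) * a_n; check: a_0 = 3, a_1 = -2, a_2 = -6, a_3 = -1/3, a_4 = -3, a_5 = -11/60


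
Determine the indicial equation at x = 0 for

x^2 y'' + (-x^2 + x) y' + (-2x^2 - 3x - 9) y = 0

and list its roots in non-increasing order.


Divide by x^2 to reach normal form y'' + P_1(x) y' + P_2(x) y = 0 with P_1(x) = -1 + 1/x and P_2(x) = -2 - 3/x - 9/x^2.
x = 0 is a singular point because the y'-coefficient -1 + 1/x has a pole at x = 0 and the y-coefficient -2 - 3/x - 9/x^2 has a pole at x = 0.
It is a regular singular point because x P_1(x) = p(x) = 1 - x and x^2 P_2(x) = q(x) = -2x^2 - 3x - 9 are polynomials, hence analytic at x = 0.
p(0) = 1,  q(0) = -9.
Indicial equation: r(r-1) + p(0) r + q(0) = 0, i.e. r^2 + (p(0) - 1) r + q(0) = 0, i.e. r^2 - 9 = 0.
Discriminant: (0)^2 - 4(-9) = 36, so r = (0 ± 6)/2.
Solving: r_1 = 3, r_2 = -3.

indicial: r^2 - 9 = 0; roots r_1 = 3, r_2 = -3


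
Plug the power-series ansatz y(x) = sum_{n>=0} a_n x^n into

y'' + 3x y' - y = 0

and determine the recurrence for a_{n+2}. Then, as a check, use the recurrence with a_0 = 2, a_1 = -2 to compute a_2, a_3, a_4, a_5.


Substitute y = sum_n a_n x^n.
y''(x) has coefficient (n+2)(n+1) a_{n+2} at x^n;
3 x y'(x) has coefficient 3 n a_n at x^n (shift);
-y(x) has coefficient -1 a_n at x^n.
Matching x^n: (n+2)(n+1) a_{n+2} + (3n - 1) a_n = 0.
Thus a_{n+2} = (-3n + 1) / ((n+1)(n+2)) * a_n.

Check with a_0 = 2, a_1 = -2 (apply the recurrence for n = 0, 1, 2, 3): a_0 = 2, a_1 = -2, a_2 = 1, a_3 = 2/3, a_4 = -5/12, a_5 = -4/15.

a_(n+2) = (-3n + 1) / ((n+1)(n+2)) * a_n; check: a_0 = 2, a_1 = -2, a_2 = 1, a_3 = 2/3, a_4 = -5/12, a_5 = -4/15


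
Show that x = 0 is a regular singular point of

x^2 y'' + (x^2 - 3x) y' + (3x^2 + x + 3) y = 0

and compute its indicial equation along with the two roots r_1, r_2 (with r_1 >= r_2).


Divide by x^2 to reach normal form y'' + P_1(x) y' + P_2(x) y = 0 with P_1(x) = 1 - 3/x and P_2(x) = 3 + 1/x + 3/x^2.
x = 0 is a singular point because the y'-coefficient 1 - 3/x has a pole at x = 0 and the y-coefficient 3 + 1/x + 3/x^2 has a pole at x = 0.
It is a regular singular point because x P_1(x) = p(x) = x - 3 and x^2 P_2(x) = q(x) = 3x^2 + x + 3 are polynomials, hence analytic at x = 0.
p(0) = -3,  q(0) = 3.
Indicial equation: r(r-1) + p(0) r + q(0) = 0, i.e. r^2 + (p(0) - 1) r + q(0) = 0, i.e. r^2 - 4 r + 3 = 0.
Discriminant: (-4)^2 - 4(3) = 4, so r = (4 ± 2)/2.
Solving: r_1 = 3, r_2 = 1.

indicial: r^2 - 4 r + 3 = 0; roots r_1 = 3, r_2 = 1


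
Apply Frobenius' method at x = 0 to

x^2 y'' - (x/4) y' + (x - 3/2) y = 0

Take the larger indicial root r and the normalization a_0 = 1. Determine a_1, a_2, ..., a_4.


Write in Frobenius form y'' + (p(x)/x) y' + (q(x)/x^2) y = 0:
  p(x) = -1/4,  q(x) = x - 3/2.
Indicial equation: r(r-1) + (-1/4) r + (-3/2) = 0 -> roots r_1 = 2, r_2 = -3/4.
Take r = r_1 = 2. Let y(x) = x^r sum_{n>=0} a_n x^n with a_0 = 1.
Substitute y = x^r sum a_n x^n and match x^{r+n}. The recurrence is
  D(n) a_n + 1 a_{n-1} = 0,  where D(n) = (r+n)(r+n-1) + (-1/4)(r+n) + (-3/2).
  a_n = -1 / D(n) * a_{n-1}.
Since the indicial polynomial factors as (r - r_1)(r - r_2), D(n) = (r_1 + n - r_1)(r_1 + n - r_2) = n(n + 11/4).
Evaluating step by step (a_0 = 1):
  n = 1: D(1) = 1(1 + 11/4) = 15/4; numerator = -1(1) = -1; a_1 = (-1)/(15/4) = -4/15
  n = 2: D(2) = 2(2 + 11/4) = 19/2; numerator = -1(-4/15) = 4/15; a_2 = (4/15)/(19/2) = 8/285
  n = 3: D(3) = 3(3 + 11/4) = 69/4; numerator = -1(8/285) = -8/285; a_3 = (-8/285)/(69/4) = -32/19665
  n = 4: D(4) = 4(4 + 11/4) = 27; numerator = -1(-32/19665) = 32/19665; a_4 = (32/19665)/(27) = 32/530955

r = 2; a_0 = 1; a_1 = -4/15; a_2 = 8/285; a_3 = -32/19665; a_4 = 32/530955


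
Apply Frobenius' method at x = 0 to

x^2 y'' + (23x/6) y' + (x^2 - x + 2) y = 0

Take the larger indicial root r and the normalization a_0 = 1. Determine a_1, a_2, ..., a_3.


Write in Frobenius form y'' + (p(x)/x) y' + (q(x)/x^2) y = 0:
  p(x) = 23/6,  q(x) = x^2 - x + 2.
Indicial equation: r(r-1) + (23/6) r + (2) = 0 -> roots r_1 = -4/3, r_2 = -3/2.
Take r = r_1 = -4/3. Let y(x) = x^r sum_{n>=0} a_n x^n with a_0 = 1.
Substitute y = x^r sum a_n x^n and match x^{r+n}. The recurrence is
  D(n) a_n - 1 a_{n-1} + 1 a_{n-2} = 0,  where D(n) = (r+n)(r+n-1) + (23/6)(r+n) + (2).
  a_n = [1 a_{n-1} - 1 a_{n-2}] / D(n).
Since the indicial polynomial factors as (r - r_1)(r - r_2), D(n) = (r_1 + n - r_1)(r_1 + n - r_2) = n(n + 1/6).
Evaluating step by step (a_0 = 1):
  n = 1: D(1) = 1(1 + 1/6) = 7/6; numerator = 1(1) = 1; a_1 = (1)/(7/6) = 6/7
  n = 2: D(2) = 2(2 + 1/6) = 13/3; numerator = 1(6/7) - 1(1) = -1/7; a_2 = (-1/7)/(13/3) = -3/91
  n = 3: D(3) = 3(3 + 1/6) = 19/2; numerator = 1(-3/91) - 1(6/7) = -81/91; a_3 = (-81/91)/(19/2) = -162/1729

r = -4/3; a_0 = 1; a_1 = 6/7; a_2 = -3/91; a_3 = -162/1729


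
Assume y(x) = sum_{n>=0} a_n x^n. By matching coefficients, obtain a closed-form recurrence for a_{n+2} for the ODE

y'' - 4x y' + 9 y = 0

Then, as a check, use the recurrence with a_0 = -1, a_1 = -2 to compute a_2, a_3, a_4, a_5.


Substitute y = sum_n a_n x^n.
y''(x) has coefficient (n+2)(n+1) a_{n+2} at x^n;
-4 x y'(x) has coefficient -4 n a_n at x^n (shift);
9 y(x) has coefficient 9 a_n at x^n.
Matching x^n: (n+2)(n+1) a_{n+2} + (-4n + 9) a_n = 0.
Thus a_{n+2} = (4n - 9) / ((n+1)(n+2)) * a_n.

Check with a_0 = -1, a_1 = -2 (apply the recurrence for n = 0, 1, 2, 3): a_0 = -1, a_1 = -2, a_2 = 9/2, a_3 = 5/3, a_4 = -3/8, a_5 = 1/4.

a_(n+2) = (4n - 9) / ((n+1)(n+2)) * a_n; check: a_0 = -1, a_1 = -2, a_2 = 9/2, a_3 = 5/3, a_4 = -3/8, a_5 = 1/4


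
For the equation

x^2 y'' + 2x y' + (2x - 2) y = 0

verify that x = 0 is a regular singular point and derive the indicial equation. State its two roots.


Divide by x^2 to reach normal form y'' + P_1(x) y' + P_2(x) y = 0 with P_1(x) = 2/x and P_2(x) = 2/x - 2/x^2.
x = 0 is a singular point because the y'-coefficient 2/x has a pole at x = 0 and the y-coefficient 2/x - 2/x^2 has a pole at x = 0.
It is a regular singular point because x P_1(x) = p(x) = 2 and x^2 P_2(x) = q(x) = 2x - 2 are polynomials, hence analytic at x = 0.
p(0) = 2,  q(0) = -2.
Indicial equation: r(r-1) + p(0) r + q(0) = 0, i.e. r^2 + (p(0) - 1) r + q(0) = 0, i.e. r^2 + 1 r - 2 = 0.
Discriminant: (1)^2 - 4(-2) = 9, so r = (-1 ± 3)/2.
Solving: r_1 = 1, r_2 = -2.

indicial: r^2 + 1 r - 2 = 0; roots r_1 = 1, r_2 = -2


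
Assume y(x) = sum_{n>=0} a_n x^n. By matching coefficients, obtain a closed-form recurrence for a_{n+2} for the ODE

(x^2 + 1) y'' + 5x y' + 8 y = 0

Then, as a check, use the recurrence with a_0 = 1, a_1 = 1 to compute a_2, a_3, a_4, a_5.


Substitute y = sum_n a_n x^n.
(1 + 1 x^2) y'' contributes (n+2)(n+1) a_{n+2} + n(n-1) a_n at x^n.
5 x y'(x) contributes 5 n a_n at x^n.
8 y(x) contributes 8 a_n at x^n.
Matching x^n: (n+2)(n+1) a_{n+2} + (n(n-1) + 5 n + 8) a_n = 0.
Thus a_{n+2} = (-n(n-1) - 5 n - 8) / ((n+1)(n+2)) * a_n.

Check with a_0 = 1, a_1 = 1 (apply the recurrence for n = 0, 1, 2, 3): a_0 = 1, a_1 = 1, a_2 = -4, a_3 = -13/6, a_4 = 20/3, a_5 = 377/120.

a_(n+2) = (-n(n-1) - 5 n - 8) / ((n+1)(n+2)) * a_n; check: a_0 = 1, a_1 = 1, a_2 = -4, a_3 = -13/6, a_4 = 20/3, a_5 = 377/120


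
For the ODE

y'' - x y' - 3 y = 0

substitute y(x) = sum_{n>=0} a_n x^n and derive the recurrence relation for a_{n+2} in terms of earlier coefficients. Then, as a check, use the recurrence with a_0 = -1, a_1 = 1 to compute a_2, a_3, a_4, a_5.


Substitute y = sum_n a_n x^n.
y''(x) has coefficient (n+2)(n+1) a_{n+2} at x^n;
-x y'(x) has coefficient -n a_n at x^n (shift);
-3 y(x) has coefficient -3 a_n at x^n.
Matching x^n: (n+2)(n+1) a_{n+2} + (-n - 3) a_n = 0.
Thus a_{n+2} = (n + 3) / ((n+1)(n+2)) * a_n.

Check with a_0 = -1, a_1 = 1 (apply the recurrence for n = 0, 1, 2, 3): a_0 = -1, a_1 = 1, a_2 = -3/2, a_3 = 2/3, a_4 = -5/8, a_5 = 1/5.

a_(n+2) = (n + 3) / ((n+1)(n+2)) * a_n; check: a_0 = -1, a_1 = 1, a_2 = -3/2, a_3 = 2/3, a_4 = -5/8, a_5 = 1/5


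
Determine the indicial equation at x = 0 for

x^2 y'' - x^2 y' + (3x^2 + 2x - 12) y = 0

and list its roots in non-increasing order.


Divide by x^2 to reach normal form y'' + P_1(x) y' + P_2(x) y = 0 with P_1(x) = -1 and P_2(x) = 3 + 2/x - 12/x^2.
x = 0 is a singular point because the y-coefficient 3 + 2/x - 12/x^2 has a pole at x = 0.
It is a regular singular point because x P_1(x) = p(x) = -x and x^2 P_2(x) = q(x) = 3x^2 + 2x - 12 are polynomials, hence analytic at x = 0.
p(0) = 0,  q(0) = -12.
Indicial equation: r(r-1) + p(0) r + q(0) = 0, i.e. r^2 + (p(0) - 1) r + q(0) = 0, i.e. r^2 - 1 r - 12 = 0.
Discriminant: (-1)^2 - 4(-12) = 49, so r = (1 ± 7)/2.
Solving: r_1 = 4, r_2 = -3.

indicial: r^2 - 1 r - 12 = 0; roots r_1 = 4, r_2 = -3


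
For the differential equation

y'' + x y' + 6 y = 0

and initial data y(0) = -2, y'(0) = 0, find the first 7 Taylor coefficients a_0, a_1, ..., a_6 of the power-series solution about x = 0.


Ansatz: y(x) = sum_{n>=0} a_n x^n, so y'(x) = sum_{n>=1} n a_n x^(n-1) and y''(x) = sum_{n>=2} n(n-1) a_n x^(n-2).
Substitute into P(x) y'' + Q(x) y' + R(x) y = 0 with P(x) = 1, Q(x) = x, R(x) = 6, and match powers of x.
Initial conditions: a_0 = -2, a_1 = 0.
Setting the coefficient of each power of x to zero and solving order by order (substituting the coefficients already found):
  x^0: 2 a_2 + 6 a_0 = 0  ->  2 a_2 = -6 a_0 = 12  ->  a_2 = 6
  x^1: 6 a_3 + 7 a_1 = 0  ->  6 a_3 = -7 a_1 = 0  ->  a_3 = 0
  x^2: 12 a_4 + 8 a_2 = 0  ->  12 a_4 = -8 a_2 = -48  ->  a_4 = -4
  x^3: 20 a_5 + 9 a_3 = 0  ->  20 a_5 = -9 a_3 = 0  ->  a_5 = 0
  x^4: 30 a_6 + 10 a_4 = 0  ->  30 a_6 = -10 a_4 = 40  ->  a_6 = 4/3
Truncated series: y(x) = -2 + 6 x^2 - 4 x^4 + (4/3) x^6 + O(x^7).

a_0 = -2; a_1 = 0; a_2 = 6; a_3 = 0; a_4 = -4; a_5 = 0; a_6 = 4/3


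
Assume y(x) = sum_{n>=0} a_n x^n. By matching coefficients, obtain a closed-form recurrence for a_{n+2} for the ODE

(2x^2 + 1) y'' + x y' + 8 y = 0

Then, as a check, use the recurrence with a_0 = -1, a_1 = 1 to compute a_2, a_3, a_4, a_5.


Substitute y = sum_n a_n x^n.
(1 + 2 x^2) y'' contributes (n+2)(n+1) a_{n+2} + 2 n(n-1) a_n at x^n.
x y'(x) contributes n a_n at x^n.
8 y(x) contributes 8 a_n at x^n.
Matching x^n: (n+2)(n+1) a_{n+2} + (2 n(n-1) + n + 8) a_n = 0.
Thus a_{n+2} = (-2 n(n-1) - n - 8) / ((n+1)(n+2)) * a_n.

Check with a_0 = -1, a_1 = 1 (apply the recurrence for n = 0, 1, 2, 3): a_0 = -1, a_1 = 1, a_2 = 4, a_3 = -3/2, a_4 = -14/3, a_5 = 69/40.

a_(n+2) = (-2 n(n-1) - n - 8) / ((n+1)(n+2)) * a_n; check: a_0 = -1, a_1 = 1, a_2 = 4, a_3 = -3/2, a_4 = -14/3, a_5 = 69/40


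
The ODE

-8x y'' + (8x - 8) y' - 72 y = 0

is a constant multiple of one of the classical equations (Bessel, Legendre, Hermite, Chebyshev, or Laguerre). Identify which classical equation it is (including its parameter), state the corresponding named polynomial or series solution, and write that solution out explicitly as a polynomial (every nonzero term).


All three coefficients share the factor -8; dividing through by -8 gives  x y'' + (1 - x) y' + 9 y = 0.
This matches the Laguerre equation x y'' + (1 - x) y' + n y = 0 with n = 9; the polynomial solution is L_9(x).
With y = sum_k a_k x^k, matching x^k gives (k+1)k a_{k+1} + (k+1) a_{k+1} - k a_k + n a_k = 0, i.e. (k+1)^2 a_{k+1} = (k - n) a_k = (k - 9) a_k. The right side vanishes at k = 9, so the series terminates at degree 9.
Standard normalization L_n(0) = 1 gives a_0 = 1. Work upward with a_{k+1} = (k - 9) a_k / (k+1)^2:
  a_1 = (0 - 9)(1) / 1^2 = -9/1 = -9
  a_2 = (1 - 9)(-9) / 2^2 = 72/4 = 18
  a_3 = (2 - 9)(18) / 3^2 = -126/9 = -14
  a_4 = (3 - 9)(-14) / 4^2 = 84/16 = 21/4
  a_5 = (4 - 9)(21/4) / 5^2 = (-105/4)/25 = -21/20
  a_6 = (5 - 9)(-21/20) / 6^2 = (21/5)/36 = 7/60
  a_7 = (6 - 9)(7/60) / 7^2 = (-7/20)/49 = -1/140
  a_8 = (7 - 9)(-1/140) / 8^2 = (1/70)/64 = 1/4480
  a_9 = (8 - 9)(1/4480) / 9^2 = (-1/4480)/81 = -1/362880
Hence L_9(x) = -x^9/362880 + x^8/4480 - x^7/140 + 7 x^6/60 - 21 x^5/20 + 21 x^4/4 - 14 x^3 + 18 x^2 - 9 x + 1.

L_9(x); series = -x^9/362880 + x^8/4480 - x^7/140 + 7 x^6/60 - 21 x^5/20 + 21 x^4/4 - 14 x^3 + 18 x^2 - 9 x + 1


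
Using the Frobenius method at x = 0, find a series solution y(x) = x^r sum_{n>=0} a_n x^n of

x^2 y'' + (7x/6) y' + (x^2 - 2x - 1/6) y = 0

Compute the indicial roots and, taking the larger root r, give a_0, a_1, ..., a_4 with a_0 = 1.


Write in Frobenius form y'' + (p(x)/x) y' + (q(x)/x^2) y = 0:
  p(x) = 7/6,  q(x) = x^2 - 2x - 1/6.
Indicial equation: r(r-1) + (7/6) r + (-1/6) = 0 -> roots r_1 = 1/3, r_2 = -1/2.
Take r = r_1 = 1/3. Let y(x) = x^r sum_{n>=0} a_n x^n with a_0 = 1.
Substitute y = x^r sum a_n x^n and match x^{r+n}. The recurrence is
  D(n) a_n - 2 a_{n-1} + 1 a_{n-2} = 0,  where D(n) = (r+n)(r+n-1) + (7/6)(r+n) + (-1/6).
  a_n = [2 a_{n-1} - 1 a_{n-2}] / D(n).
Since the indicial polynomial factors as (r - r_1)(r - r_2), D(n) = (r_1 + n - r_1)(r_1 + n - r_2) = n(n + 5/6).
Evaluating step by step (a_0 = 1):
  n = 1: D(1) = 1(1 + 5/6) = 11/6; numerator = 2(1) = 2; a_1 = (2)/(11/6) = 12/11
  n = 2: D(2) = 2(2 + 5/6) = 17/3; numerator = 2(12/11) - 1(1) = 13/11; a_2 = (13/11)/(17/3) = 39/187
  n = 3: D(3) = 3(3 + 5/6) = 23/2; numerator = 2(39/187) - 1(12/11) = -126/187; a_3 = (-126/187)/(23/2) = -252/4301
  n = 4: D(4) = 4(4 + 5/6) = 58/3; numerator = 2(-252/4301) - 1(39/187) = -1401/4301; a_4 = (-1401/4301)/(58/3) = -4203/249458

r = 1/3; a_0 = 1; a_1 = 12/11; a_2 = 39/187; a_3 = -252/4301; a_4 = -4203/249458


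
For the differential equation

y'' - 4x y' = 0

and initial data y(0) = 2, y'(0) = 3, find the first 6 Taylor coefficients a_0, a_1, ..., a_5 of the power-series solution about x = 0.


Ansatz: y(x) = sum_{n>=0} a_n x^n, so y'(x) = sum_{n>=1} n a_n x^(n-1) and y''(x) = sum_{n>=2} n(n-1) a_n x^(n-2).
Substitute into P(x) y'' + Q(x) y' + R(x) y = 0 with P(x) = 1, Q(x) = -4x, R(x) = 0, and match powers of x.
Initial conditions: a_0 = 2, a_1 = 3.
Setting the coefficient of each power of x to zero and solving order by order (substituting the coefficients already found):
  x^0: 2 a_2 = 0  ->  a_2 = 0
  x^1: 6 a_3 - 4 a_1 = 0  ->  6 a_3 = 4 a_1 = 12  ->  a_3 = 2
  x^2: 12 a_4 - 8 a_2 = 0  ->  12 a_4 = 8 a_2 = 0  ->  a_4 = 0
  x^3: 20 a_5 - 12 a_3 = 0  ->  20 a_5 = 12 a_3 = 24  ->  a_5 = 6/5
Truncated series: y(x) = 2 + 3 x + 2 x^3 + (6/5) x^5 + O(x^6).

a_0 = 2; a_1 = 3; a_2 = 0; a_3 = 2; a_4 = 0; a_5 = 6/5


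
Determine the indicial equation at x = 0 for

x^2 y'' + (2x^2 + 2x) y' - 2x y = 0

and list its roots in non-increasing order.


Divide by x^2 to reach normal form y'' + P_1(x) y' + P_2(x) y = 0 with P_1(x) = 2 + 2/x and P_2(x) = -2/x.
x = 0 is a singular point because the y'-coefficient 2 + 2/x has a pole at x = 0 and the y-coefficient -2/x has a pole at x = 0.
It is a regular singular point because x P_1(x) = p(x) = 2x + 2 and x^2 P_2(x) = q(x) = -2x are polynomials, hence analytic at x = 0.
p(0) = 2,  q(0) = 0.
Indicial equation: r(r-1) + p(0) r + q(0) = 0, i.e. r^2 + (p(0) - 1) r + q(0) = 0, i.e. r^2 + 1 r = 0.
Discriminant: (1)^2 - 4(0) = 1, so r = (-1 ± 1)/2.
Solving: r_1 = 0, r_2 = -1.

indicial: r^2 + 1 r = 0; roots r_1 = 0, r_2 = -1


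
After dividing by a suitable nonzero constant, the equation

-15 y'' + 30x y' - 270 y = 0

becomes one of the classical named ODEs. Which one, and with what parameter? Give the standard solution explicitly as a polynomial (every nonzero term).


All three coefficients share the factor -15; dividing through by -15 gives  y'' - 2x y' + 18 y = 0.
This matches the Hermite equation y'' - 2x y' + 2n y = 0 with 2n = 18, so n = 9; the polynomial solution is H_9(x).
With y = sum_k a_k x^k, matching x^k gives (k+2)(k+1) a_{k+2} = 2(k - n) a_k = 2(k - 9) a_k. The right side vanishes at k = 9, so the series with the parity of 9 terminates at degree 9.
Standard normalization: leading coefficient of H_n is 2^n, so a_9 = 2^9 = 512. Work downward with a_k = (k+1)(k+2) a_{k+2} / (2(k - n)):
  a_7 = (8)(9)(512) / (2(7 - 9)) = 36864/(-4) = -9216
  a_5 = (6)(7)(-9216) / (2(5 - 9)) = -387072/(-8) = 48384
  a_3 = (4)(5)(48384) / (2(3 - 9)) = 967680/(-12) = -80640
  a_1 = (2)(3)(-80640) / (2(1 - 9)) = -483840/(-16) = 30240
Hence H_9(x) = 512 x^9 - 9216 x^7 + 48384 x^5 - 80640 x^3 + 30240 x.

H_9(x); series = 512 x^9 - 9216 x^7 + 48384 x^5 - 80640 x^3 + 30240 x


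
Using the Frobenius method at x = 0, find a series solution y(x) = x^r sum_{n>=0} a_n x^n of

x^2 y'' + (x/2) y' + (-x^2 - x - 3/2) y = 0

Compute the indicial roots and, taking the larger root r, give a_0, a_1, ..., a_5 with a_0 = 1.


Write in Frobenius form y'' + (p(x)/x) y' + (q(x)/x^2) y = 0:
  p(x) = 1/2,  q(x) = -x^2 - x - 3/2.
Indicial equation: r(r-1) + (1/2) r + (-3/2) = 0 -> roots r_1 = 3/2, r_2 = -1.
Take r = r_1 = 3/2. Let y(x) = x^r sum_{n>=0} a_n x^n with a_0 = 1.
Substitute y = x^r sum a_n x^n and match x^{r+n}. The recurrence is
  D(n) a_n - 1 a_{n-1} - 1 a_{n-2} = 0,  where D(n) = (r+n)(r+n-1) + (1/2)(r+n) + (-3/2).
  a_n = [1 a_{n-1} + 1 a_{n-2}] / D(n).
Since the indicial polynomial factors as (r - r_1)(r - r_2), D(n) = (r_1 + n - r_1)(r_1 + n - r_2) = n(n + 5/2).
Evaluating step by step (a_0 = 1):
  n = 1: D(1) = 1(1 + 5/2) = 7/2; numerator = 1(1) = 1; a_1 = (1)/(7/2) = 2/7
  n = 2: D(2) = 2(2 + 5/2) = 9; numerator = 1(2/7) + 1(1) = 9/7; a_2 = (9/7)/(9) = 1/7
  n = 3: D(3) = 3(3 + 5/2) = 33/2; numerator = 1(1/7) + 1(2/7) = 3/7; a_3 = (3/7)/(33/2) = 2/77
  n = 4: D(4) = 4(4 + 5/2) = 26; numerator = 1(2/77) + 1(1/7) = 13/77; a_4 = (13/77)/(26) = 1/154
  n = 5: D(5) = 5(5 + 5/2) = 75/2; numerator = 1(1/154) + 1(2/77) = 5/154; a_5 = (5/154)/(75/2) = 1/1155

r = 3/2; a_0 = 1; a_1 = 2/7; a_2 = 1/7; a_3 = 2/77; a_4 = 1/154; a_5 = 1/1155


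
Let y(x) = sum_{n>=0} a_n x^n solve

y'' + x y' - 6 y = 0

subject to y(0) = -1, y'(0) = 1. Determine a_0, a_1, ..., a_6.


Ansatz: y(x) = sum_{n>=0} a_n x^n, so y'(x) = sum_{n>=1} n a_n x^(n-1) and y''(x) = sum_{n>=2} n(n-1) a_n x^(n-2).
Substitute into P(x) y'' + Q(x) y' + R(x) y = 0 with P(x) = 1, Q(x) = x, R(x) = -6, and match powers of x.
Initial conditions: a_0 = -1, a_1 = 1.
Setting the coefficient of each power of x to zero and solving order by order (substituting the coefficients already found):
  x^0: 2 a_2 - 6 a_0 = 0  ->  2 a_2 = 6 a_0 = -6  ->  a_2 = -3
  x^1: 6 a_3 - 5 a_1 = 0  ->  6 a_3 = 5 a_1 = 5  ->  a_3 = 5/6
  x^2: 12 a_4 - 4 a_2 = 0  ->  12 a_4 = 4 a_2 = -12  ->  a_4 = -1
  x^3: 20 a_5 - 3 a_3 = 0  ->  20 a_5 = 3 a_3 = 5/2  ->  a_5 = 1/8
  x^4: 30 a_6 - 2 a_4 = 0  ->  30 a_6 = 2 a_4 = -2  ->  a_6 = -1/15
Truncated series: y(x) = -1 + x - 3 x^2 + (5/6) x^3 - x^4 + (1/8) x^5 - (1/15) x^6 + O(x^7).

a_0 = -1; a_1 = 1; a_2 = -3; a_3 = 5/6; a_4 = -1; a_5 = 1/8; a_6 = -1/15


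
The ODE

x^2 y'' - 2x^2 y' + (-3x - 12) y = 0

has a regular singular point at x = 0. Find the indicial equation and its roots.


Divide by x^2 to reach normal form y'' + P_1(x) y' + P_2(x) y = 0 with P_1(x) = -2 and P_2(x) = -3/x - 12/x^2.
x = 0 is a singular point because the y-coefficient -3/x - 12/x^2 has a pole at x = 0.
It is a regular singular point because x P_1(x) = p(x) = -2x and x^2 P_2(x) = q(x) = -3x - 12 are polynomials, hence analytic at x = 0.
p(0) = 0,  q(0) = -12.
Indicial equation: r(r-1) + p(0) r + q(0) = 0, i.e. r^2 + (p(0) - 1) r + q(0) = 0, i.e. r^2 - 1 r - 12 = 0.
Discriminant: (-1)^2 - 4(-12) = 49, so r = (1 ± 7)/2.
Solving: r_1 = 4, r_2 = -3.

indicial: r^2 - 1 r - 12 = 0; roots r_1 = 4, r_2 = -3


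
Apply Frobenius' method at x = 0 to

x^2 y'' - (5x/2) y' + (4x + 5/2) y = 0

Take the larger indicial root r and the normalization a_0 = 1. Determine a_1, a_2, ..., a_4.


Write in Frobenius form y'' + (p(x)/x) y' + (q(x)/x^2) y = 0:
  p(x) = -5/2,  q(x) = 4x + 5/2.
Indicial equation: r(r-1) + (-5/2) r + (5/2) = 0 -> roots r_1 = 5/2, r_2 = 1.
Take r = r_1 = 5/2. Let y(x) = x^r sum_{n>=0} a_n x^n with a_0 = 1.
Substitute y = x^r sum a_n x^n and match x^{r+n}. The recurrence is
  D(n) a_n + 4 a_{n-1} = 0,  where D(n) = (r+n)(r+n-1) + (-5/2)(r+n) + (5/2).
  a_n = -4 / D(n) * a_{n-1}.
Since the indicial polynomial factors as (r - r_1)(r - r_2), D(n) = (r_1 + n - r_1)(r_1 + n - r_2) = n(n + 3/2).
Evaluating step by step (a_0 = 1):
  n = 1: D(1) = 1(1 + 3/2) = 5/2; numerator = -4(1) = -4; a_1 = (-4)/(5/2) = -8/5
  n = 2: D(2) = 2(2 + 3/2) = 7; numerator = -4(-8/5) = 32/5; a_2 = (32/5)/(7) = 32/35
  n = 3: D(3) = 3(3 + 3/2) = 27/2; numerator = -4(32/35) = -128/35; a_3 = (-128/35)/(27/2) = -256/945
  n = 4: D(4) = 4(4 + 3/2) = 22; numerator = -4(-256/945) = 1024/945; a_4 = (1024/945)/(22) = 512/10395

r = 5/2; a_0 = 1; a_1 = -8/5; a_2 = 32/35; a_3 = -256/945; a_4 = 512/10395


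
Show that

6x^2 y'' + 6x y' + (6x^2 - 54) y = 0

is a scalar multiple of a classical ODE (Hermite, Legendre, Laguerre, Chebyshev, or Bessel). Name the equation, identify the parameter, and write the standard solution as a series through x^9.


All three coefficients share the factor 6; dividing through by 6 gives  x^2 y'' + x y' + (x^2 - 9) y = 0.
This matches the Bessel equation x^2 y'' + x y' + (x^2 - nu^2) y = 0 with nu^2 = 9, so nu = 3; the solution bounded at x = 0 is J_3(x).
Frobenius at x = 0: indicial roots ±nu; for r = nu the recurrence k(k + 2nu) c_k = -c_{k-2} gives the standard series J_nu(x) = sum_{k>=0} (-1)^k / (k! (k+nu)!) (x/2)^(2k+nu). Evaluate the first 4 terms:
  k = 0: (-1)^0 / (0! * 3! * 2^3) x^3 = 1/(1*6*8) x^3 = (1/48) x^3
  k = 1: (-1)^1 / (1! * 4! * 2^5) x^5 = -1/(1*24*32) x^5 = (-1/768) x^5
  k = 2: (-1)^2 / (2! * 5! * 2^7) x^7 = 1/(2*120*128) x^7 = (1/30720) x^7
  k = 3: (-1)^3 / (3! * 6! * 2^9) x^9 = -1/(6*720*512) x^9 = (-1/2211840) x^9
Hence J_3(x) = -x^9/2211840 + x^7/30720 - x^5/768 + x^3/48 + ....

J_3(x); series = -x^9/2211840 + x^7/30720 - x^5/768 + x^3/48


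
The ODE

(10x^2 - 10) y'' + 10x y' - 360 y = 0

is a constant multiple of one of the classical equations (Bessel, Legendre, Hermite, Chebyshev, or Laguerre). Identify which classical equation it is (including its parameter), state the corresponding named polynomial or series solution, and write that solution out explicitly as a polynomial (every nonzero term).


All three coefficients share the factor -10; dividing through by -10 gives  (1 - x^2) y'' - x y' + 36 y = 0.
This matches the Chebyshev equation (1 - x^2) y'' - x y' + n^2 y = 0 (note the -x y' term, not -2x y') with n^2 = 36, so n = 6; the polynomial solution is T_6(x).
With y = sum_k a_k x^k, matching x^k gives (k+2)(k+1) a_{k+2} = (k^2 - n^2) a_k = (k - 6)(k + 6) a_k. The right side vanishes at k = 6, so the series with the parity of 6 terminates at degree 6.
Standard normalization: leading coefficient of T_n is 2^(n-1), so a_6 = 2^5 = 32. Work downward with a_k = (k+1)(k+2) a_{k+2} / ((k - 6)(k + 6)):
  a_4 = (5)(6)(32) / ((4 - 6)(4 + 6)) = 960/(-20) = -48
  a_2 = (3)(4)(-48) / ((2 - 6)(2 + 6)) = -576/(-32) = 18
  a_0 = (1)(2)(18) / ((0 - 6)(0 + 6)) = 36/(-36) = -1
Hence T_6(x) = 32 x^6 - 48 x^4 + 18 x^2 - 1.

T_6(x); series = 32 x^6 - 48 x^4 + 18 x^2 - 1


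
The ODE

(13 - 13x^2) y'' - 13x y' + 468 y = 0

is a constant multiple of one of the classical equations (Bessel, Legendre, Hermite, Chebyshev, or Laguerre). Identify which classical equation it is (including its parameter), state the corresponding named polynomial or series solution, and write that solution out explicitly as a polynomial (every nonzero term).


All three coefficients share the factor 13; dividing through by 13 gives  (1 - x^2) y'' - x y' + 36 y = 0.
This matches the Chebyshev equation (1 - x^2) y'' - x y' + n^2 y = 0 (note the -x y' term, not -2x y') with n^2 = 36, so n = 6; the polynomial solution is T_6(x).
With y = sum_k a_k x^k, matching x^k gives (k+2)(k+1) a_{k+2} = (k^2 - n^2) a_k = (k - 6)(k + 6) a_k. The right side vanishes at k = 6, so the series with the parity of 6 terminates at degree 6.
Standard normalization: leading coefficient of T_n is 2^(n-1), so a_6 = 2^5 = 32. Work downward with a_k = (k+1)(k+2) a_{k+2} / ((k - 6)(k + 6)):
  a_4 = (5)(6)(32) / ((4 - 6)(4 + 6)) = 960/(-20) = -48
  a_2 = (3)(4)(-48) / ((2 - 6)(2 + 6)) = -576/(-32) = 18
  a_0 = (1)(2)(18) / ((0 - 6)(0 + 6)) = 36/(-36) = -1
Hence T_6(x) = 32 x^6 - 48 x^4 + 18 x^2 - 1.

T_6(x); series = 32 x^6 - 48 x^4 + 18 x^2 - 1
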